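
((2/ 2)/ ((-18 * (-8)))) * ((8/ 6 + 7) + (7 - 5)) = 31/ 432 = 0.07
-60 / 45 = -4 / 3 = -1.33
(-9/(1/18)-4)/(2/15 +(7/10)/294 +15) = -23240/2119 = -10.97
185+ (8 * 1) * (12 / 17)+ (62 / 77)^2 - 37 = 15551896 / 100793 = 154.30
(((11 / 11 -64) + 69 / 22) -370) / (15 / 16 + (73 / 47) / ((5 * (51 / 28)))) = -906737160 / 2337269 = -387.95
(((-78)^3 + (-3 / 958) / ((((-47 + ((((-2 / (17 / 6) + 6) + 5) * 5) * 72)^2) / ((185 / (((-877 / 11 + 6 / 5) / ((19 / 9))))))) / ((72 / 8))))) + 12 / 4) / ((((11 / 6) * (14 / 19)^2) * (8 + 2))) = -767264597473021697544723 / 16093644414212993320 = -47675.01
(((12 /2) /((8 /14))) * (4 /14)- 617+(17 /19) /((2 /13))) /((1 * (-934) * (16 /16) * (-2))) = -23111 /70984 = -0.33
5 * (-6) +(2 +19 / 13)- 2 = -371 / 13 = -28.54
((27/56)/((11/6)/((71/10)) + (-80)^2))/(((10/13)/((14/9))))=8307/54530200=0.00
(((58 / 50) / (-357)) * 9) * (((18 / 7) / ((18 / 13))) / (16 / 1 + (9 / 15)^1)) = -0.00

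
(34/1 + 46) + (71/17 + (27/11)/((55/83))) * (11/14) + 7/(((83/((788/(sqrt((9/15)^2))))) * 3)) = 601913222/4889115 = 123.11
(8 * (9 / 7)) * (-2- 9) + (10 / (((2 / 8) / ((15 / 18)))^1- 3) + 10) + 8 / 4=-19816 / 189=-104.85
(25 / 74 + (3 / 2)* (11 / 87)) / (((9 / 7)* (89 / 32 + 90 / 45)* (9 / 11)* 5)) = 1394624 / 66488445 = 0.02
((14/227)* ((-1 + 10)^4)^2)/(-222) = -100442349/8399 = -11958.85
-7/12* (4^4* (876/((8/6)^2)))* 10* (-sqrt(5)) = 735840* sqrt(5) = 1645388.26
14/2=7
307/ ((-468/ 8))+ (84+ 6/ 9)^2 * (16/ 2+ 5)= 93184.53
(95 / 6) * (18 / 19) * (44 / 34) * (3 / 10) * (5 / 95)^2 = 99 / 6137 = 0.02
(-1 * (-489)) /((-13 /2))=-75.23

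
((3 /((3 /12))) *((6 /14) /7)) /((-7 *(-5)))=36 /1715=0.02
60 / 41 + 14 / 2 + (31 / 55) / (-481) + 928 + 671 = 1743541959 / 1084655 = 1607.46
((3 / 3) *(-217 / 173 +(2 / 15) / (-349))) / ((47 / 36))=-13636092 / 14188595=-0.96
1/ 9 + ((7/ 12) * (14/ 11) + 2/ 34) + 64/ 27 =33149/ 10098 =3.28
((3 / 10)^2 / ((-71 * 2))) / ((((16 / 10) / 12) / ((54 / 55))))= -729 / 156200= -0.00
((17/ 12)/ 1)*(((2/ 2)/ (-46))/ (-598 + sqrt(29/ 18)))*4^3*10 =1360*sqrt(58)/ 148047389 + 212160/ 6436843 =0.03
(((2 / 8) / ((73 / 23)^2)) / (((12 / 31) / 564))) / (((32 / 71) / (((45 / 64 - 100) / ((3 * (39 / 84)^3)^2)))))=-40914511238884885 / 462997172898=-88368.81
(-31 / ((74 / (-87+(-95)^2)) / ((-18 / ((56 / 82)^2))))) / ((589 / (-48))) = -405669006 / 34447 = -11776.61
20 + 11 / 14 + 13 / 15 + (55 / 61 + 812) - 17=10472867 / 12810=817.55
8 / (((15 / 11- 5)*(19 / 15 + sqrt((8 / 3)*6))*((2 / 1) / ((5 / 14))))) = -165 / 2212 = -0.07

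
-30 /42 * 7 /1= -5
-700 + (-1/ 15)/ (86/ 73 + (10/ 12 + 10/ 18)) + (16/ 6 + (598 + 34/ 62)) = -154979489/ 1568445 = -98.81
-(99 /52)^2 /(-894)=3267 /805792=0.00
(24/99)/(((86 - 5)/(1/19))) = 8/50787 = 0.00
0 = 0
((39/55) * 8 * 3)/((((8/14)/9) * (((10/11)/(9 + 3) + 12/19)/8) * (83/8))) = 107557632/368105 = 292.19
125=125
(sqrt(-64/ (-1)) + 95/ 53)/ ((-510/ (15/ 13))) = -519/ 23426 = -0.02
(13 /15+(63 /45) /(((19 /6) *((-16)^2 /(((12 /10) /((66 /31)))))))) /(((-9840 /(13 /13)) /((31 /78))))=-53965823 /1539952128000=-0.00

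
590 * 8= 4720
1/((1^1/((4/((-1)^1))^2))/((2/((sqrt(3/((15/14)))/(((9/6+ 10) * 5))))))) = 920 * sqrt(70)/7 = 1099.61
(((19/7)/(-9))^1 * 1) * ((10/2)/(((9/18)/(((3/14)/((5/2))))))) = -38/147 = -0.26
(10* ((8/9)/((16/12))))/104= 5/78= 0.06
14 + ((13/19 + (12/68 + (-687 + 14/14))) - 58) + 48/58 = -6822096/9367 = -728.31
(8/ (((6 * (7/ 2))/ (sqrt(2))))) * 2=16 * sqrt(2)/ 21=1.08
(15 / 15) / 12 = 1 / 12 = 0.08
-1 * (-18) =18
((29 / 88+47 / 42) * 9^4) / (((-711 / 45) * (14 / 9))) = -263456955 / 681296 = -386.70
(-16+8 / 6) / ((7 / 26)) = -1144 / 21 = -54.48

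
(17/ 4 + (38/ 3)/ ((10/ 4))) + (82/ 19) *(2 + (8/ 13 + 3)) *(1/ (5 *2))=173989/ 14820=11.74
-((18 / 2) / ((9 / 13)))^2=-169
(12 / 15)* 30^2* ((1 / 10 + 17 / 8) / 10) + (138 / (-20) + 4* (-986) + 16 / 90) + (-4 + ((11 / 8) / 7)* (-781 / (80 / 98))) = -11469457 / 2880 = -3982.45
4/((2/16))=32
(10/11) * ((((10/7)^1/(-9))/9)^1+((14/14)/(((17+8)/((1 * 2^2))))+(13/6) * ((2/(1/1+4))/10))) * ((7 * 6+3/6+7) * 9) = 6493/70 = 92.76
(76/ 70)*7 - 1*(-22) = 148/ 5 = 29.60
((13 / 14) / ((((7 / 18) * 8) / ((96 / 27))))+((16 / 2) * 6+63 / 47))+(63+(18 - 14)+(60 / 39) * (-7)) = 3192468 / 29939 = 106.63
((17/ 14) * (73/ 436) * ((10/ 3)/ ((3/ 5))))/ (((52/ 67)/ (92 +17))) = 2078675/ 13104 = 158.63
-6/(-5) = 1.20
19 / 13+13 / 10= 359 / 130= 2.76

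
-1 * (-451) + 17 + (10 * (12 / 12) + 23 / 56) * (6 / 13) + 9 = 175377 / 364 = 481.80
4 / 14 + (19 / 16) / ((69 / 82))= 6557 / 3864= 1.70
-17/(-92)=0.18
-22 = -22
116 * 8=928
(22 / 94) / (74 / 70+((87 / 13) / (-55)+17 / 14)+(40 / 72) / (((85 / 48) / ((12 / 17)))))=31821790 / 322402657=0.10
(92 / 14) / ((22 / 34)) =782 / 77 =10.16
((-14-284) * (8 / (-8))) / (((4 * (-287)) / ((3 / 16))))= -447 / 9184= -0.05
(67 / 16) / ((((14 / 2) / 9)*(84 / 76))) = 3819 / 784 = 4.87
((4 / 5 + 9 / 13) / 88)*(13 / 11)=97 / 4840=0.02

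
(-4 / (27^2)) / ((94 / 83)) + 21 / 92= 704251 / 3152196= 0.22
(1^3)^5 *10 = 10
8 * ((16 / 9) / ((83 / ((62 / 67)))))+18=908818 / 50049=18.16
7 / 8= 0.88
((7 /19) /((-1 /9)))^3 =-36.46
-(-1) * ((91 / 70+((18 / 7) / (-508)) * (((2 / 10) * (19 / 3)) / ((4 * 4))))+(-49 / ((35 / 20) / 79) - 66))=-64767573 / 28448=-2276.70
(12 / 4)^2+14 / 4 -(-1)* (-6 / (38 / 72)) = 43 / 38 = 1.13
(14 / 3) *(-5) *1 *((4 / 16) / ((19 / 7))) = -245 / 114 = -2.15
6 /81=2 /27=0.07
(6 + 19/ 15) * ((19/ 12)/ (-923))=-2071/ 166140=-0.01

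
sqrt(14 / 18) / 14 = sqrt(7) / 42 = 0.06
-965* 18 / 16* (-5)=43425 / 8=5428.12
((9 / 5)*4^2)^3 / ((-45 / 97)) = -51491.64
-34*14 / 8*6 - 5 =-362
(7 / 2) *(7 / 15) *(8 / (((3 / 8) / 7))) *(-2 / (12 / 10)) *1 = -10976 / 27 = -406.52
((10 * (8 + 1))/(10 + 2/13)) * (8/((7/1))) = 780/77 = 10.13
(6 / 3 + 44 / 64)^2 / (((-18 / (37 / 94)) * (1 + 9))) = -68413 / 4331520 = -0.02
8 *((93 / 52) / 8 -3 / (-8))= 249 / 52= 4.79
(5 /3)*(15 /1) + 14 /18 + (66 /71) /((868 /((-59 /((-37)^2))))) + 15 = 15481644799 /379659294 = 40.78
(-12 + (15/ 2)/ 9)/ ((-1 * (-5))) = -67/ 30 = -2.23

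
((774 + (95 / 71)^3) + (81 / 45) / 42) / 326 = 19452707963 / 8167529020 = 2.38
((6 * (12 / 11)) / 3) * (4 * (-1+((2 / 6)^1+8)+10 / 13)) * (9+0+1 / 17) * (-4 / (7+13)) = -128.12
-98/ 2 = -49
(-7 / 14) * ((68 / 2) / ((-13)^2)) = -17 / 169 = -0.10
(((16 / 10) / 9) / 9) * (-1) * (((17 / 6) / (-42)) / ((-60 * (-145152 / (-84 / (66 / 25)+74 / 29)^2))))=0.00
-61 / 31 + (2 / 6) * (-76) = -2539 / 93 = -27.30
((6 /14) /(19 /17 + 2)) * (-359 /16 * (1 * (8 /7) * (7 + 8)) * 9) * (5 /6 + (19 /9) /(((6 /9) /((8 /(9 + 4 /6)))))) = -495166905 /301252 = -1643.70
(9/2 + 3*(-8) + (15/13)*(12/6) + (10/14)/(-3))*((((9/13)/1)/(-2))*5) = 142755/4732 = 30.17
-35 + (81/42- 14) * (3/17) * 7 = -1697/34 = -49.91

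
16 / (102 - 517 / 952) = 15232 / 96587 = 0.16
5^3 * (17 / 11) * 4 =8500 / 11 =772.73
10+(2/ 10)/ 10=501/ 50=10.02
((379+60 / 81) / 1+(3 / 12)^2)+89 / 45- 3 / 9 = 823927 / 2160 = 381.45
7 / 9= 0.78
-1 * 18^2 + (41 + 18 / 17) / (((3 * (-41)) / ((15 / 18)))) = -4068479 / 12546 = -324.28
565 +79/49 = 27764/49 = 566.61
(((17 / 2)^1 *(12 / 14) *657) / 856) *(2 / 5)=2.24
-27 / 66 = -9 / 22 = -0.41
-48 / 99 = -16 / 33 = -0.48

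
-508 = -508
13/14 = 0.93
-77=-77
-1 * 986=-986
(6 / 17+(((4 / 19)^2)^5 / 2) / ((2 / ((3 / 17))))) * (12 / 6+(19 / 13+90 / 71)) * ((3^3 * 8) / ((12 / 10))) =28903073170425096600 / 96202560651155491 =300.44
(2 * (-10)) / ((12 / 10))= -50 / 3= -16.67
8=8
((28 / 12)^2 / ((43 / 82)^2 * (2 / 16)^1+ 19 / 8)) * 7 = 376544 / 23805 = 15.82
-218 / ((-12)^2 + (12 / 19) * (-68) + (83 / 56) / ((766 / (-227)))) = -2.17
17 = 17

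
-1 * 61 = -61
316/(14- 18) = -79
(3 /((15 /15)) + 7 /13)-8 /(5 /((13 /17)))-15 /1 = -12.69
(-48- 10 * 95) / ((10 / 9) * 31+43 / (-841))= -7553862 / 260323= -29.02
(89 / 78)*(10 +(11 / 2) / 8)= 5073 / 416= 12.19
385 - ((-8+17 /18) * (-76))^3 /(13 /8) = -899187327163 /9477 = -94881009.51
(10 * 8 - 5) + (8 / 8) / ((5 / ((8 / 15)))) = 5633 / 75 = 75.11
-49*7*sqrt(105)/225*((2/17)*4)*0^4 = 0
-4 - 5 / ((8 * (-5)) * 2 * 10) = -639 / 160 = -3.99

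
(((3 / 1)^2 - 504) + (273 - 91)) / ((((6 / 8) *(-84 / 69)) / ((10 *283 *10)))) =203731700 / 21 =9701509.52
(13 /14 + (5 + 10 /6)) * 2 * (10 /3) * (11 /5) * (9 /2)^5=23022549 /112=205558.47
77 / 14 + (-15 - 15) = -49 / 2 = -24.50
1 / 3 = 0.33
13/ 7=1.86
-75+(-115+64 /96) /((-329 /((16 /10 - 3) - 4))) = -18066 /235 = -76.88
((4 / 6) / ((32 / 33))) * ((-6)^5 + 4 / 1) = -5343.25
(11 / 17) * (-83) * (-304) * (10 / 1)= 2775520 / 17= 163265.88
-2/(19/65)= -130/19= -6.84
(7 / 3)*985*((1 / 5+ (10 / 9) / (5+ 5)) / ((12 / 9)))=9653 / 18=536.28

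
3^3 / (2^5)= 27 / 32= 0.84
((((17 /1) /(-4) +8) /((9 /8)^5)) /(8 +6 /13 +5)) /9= 106496 /6200145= 0.02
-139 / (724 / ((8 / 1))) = -278 / 181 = -1.54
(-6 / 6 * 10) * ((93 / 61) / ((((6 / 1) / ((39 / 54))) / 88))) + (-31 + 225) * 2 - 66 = 88118 / 549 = 160.51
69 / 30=23 / 10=2.30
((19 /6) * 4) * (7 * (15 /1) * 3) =3990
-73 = -73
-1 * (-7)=7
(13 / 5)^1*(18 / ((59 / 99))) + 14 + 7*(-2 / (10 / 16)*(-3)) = 9424 / 59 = 159.73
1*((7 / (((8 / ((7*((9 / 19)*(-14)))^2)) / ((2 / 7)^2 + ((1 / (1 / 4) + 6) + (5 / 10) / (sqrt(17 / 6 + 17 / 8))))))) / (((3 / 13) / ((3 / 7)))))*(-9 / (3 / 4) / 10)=-4024566 / 95 -1083537*sqrt(714) / 30685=-43307.41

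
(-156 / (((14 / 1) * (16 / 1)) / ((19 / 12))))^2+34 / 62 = 2744271 / 1555456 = 1.76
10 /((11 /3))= 30 /11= 2.73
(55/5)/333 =11/333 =0.03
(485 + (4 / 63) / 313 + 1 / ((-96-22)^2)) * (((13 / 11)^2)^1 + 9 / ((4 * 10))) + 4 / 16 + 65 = 226385021918807 / 265781200608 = 851.77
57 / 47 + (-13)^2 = 8000 / 47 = 170.21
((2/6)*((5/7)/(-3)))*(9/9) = -5/63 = -0.08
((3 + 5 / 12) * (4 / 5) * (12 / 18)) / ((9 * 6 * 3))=41 / 3645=0.01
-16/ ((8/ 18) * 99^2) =-4/ 1089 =-0.00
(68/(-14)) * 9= -306/7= -43.71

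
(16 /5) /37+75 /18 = 4721 /1110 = 4.25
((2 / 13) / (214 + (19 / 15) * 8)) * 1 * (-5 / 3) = -25 / 21853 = -0.00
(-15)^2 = 225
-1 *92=-92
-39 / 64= -0.61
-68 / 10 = -34 / 5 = -6.80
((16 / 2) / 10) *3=12 / 5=2.40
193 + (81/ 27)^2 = 202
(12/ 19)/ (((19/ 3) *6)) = 6/ 361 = 0.02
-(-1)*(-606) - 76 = -682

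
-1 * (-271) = 271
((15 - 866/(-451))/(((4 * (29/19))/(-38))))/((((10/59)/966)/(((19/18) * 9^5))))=-9786140272692693/261580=-37411653309.48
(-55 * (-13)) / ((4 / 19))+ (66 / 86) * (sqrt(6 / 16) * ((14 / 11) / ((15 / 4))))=14 * sqrt(6) / 215+ 13585 / 4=3396.41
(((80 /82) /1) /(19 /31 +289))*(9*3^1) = 16740 /184049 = 0.09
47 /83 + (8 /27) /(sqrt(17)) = 8* sqrt(17) /459 + 47 /83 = 0.64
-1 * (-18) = 18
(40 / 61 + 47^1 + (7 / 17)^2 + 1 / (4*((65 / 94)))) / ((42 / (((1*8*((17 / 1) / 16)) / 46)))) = 36811041 / 173635280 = 0.21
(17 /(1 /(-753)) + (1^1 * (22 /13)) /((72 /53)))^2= 163833709.46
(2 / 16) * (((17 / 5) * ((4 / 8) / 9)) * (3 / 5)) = 17 / 1200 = 0.01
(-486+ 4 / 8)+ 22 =-927 / 2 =-463.50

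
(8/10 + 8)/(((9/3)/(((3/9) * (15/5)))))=2.93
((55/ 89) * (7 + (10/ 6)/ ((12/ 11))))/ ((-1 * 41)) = -16885/ 131364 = -0.13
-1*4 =-4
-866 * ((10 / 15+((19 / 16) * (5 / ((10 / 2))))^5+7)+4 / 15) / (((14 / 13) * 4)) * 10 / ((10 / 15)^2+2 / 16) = -2734377303723 / 75235328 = -36344.33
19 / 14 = 1.36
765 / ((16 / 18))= 6885 / 8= 860.62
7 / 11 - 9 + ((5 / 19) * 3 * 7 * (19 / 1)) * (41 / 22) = 4121 / 22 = 187.32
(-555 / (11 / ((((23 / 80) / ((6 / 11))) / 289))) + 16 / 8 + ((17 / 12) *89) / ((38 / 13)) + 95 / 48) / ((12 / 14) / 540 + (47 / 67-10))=-174372457665 / 34476715088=-5.06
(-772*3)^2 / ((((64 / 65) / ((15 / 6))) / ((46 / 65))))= 9638178.75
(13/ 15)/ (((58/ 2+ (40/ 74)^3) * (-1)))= -0.03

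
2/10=0.20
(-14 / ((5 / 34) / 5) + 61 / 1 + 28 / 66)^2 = 187169761 / 1089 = 171873.06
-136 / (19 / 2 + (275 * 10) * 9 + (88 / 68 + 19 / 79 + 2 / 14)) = -2557072 / 465559659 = -0.01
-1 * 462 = -462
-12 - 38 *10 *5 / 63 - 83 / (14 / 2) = -3403 / 63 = -54.02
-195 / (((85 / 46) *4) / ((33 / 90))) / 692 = -3289 / 235280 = -0.01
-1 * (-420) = 420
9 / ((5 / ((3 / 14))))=27 / 70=0.39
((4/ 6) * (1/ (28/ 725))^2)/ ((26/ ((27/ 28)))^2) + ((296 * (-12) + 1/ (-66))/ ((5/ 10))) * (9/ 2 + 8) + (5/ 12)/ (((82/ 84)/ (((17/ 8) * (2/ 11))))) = -24960749810052365/ 281090793984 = -88799.60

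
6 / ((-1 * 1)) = -6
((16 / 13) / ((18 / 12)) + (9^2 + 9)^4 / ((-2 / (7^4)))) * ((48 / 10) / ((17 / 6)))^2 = -21232470954018816 / 93925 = -226057715773.42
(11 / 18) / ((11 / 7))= 7 / 18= 0.39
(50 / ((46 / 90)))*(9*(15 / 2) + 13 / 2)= 166500 / 23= 7239.13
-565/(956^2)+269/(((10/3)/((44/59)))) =16225853069/269611120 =60.18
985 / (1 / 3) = 2955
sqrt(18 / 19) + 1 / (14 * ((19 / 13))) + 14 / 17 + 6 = 3 * sqrt(38) / 19 + 31077 / 4522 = 7.85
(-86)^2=7396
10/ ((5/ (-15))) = -30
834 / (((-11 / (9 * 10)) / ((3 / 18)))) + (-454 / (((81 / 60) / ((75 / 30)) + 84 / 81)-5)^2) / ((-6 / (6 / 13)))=-3463641070830 / 3053570663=-1134.29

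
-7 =-7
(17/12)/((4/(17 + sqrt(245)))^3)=16541*sqrt(5)/96 + 1156/3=770.61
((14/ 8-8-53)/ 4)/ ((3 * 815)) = -79/ 13040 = -0.01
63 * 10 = 630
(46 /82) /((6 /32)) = 368 /123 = 2.99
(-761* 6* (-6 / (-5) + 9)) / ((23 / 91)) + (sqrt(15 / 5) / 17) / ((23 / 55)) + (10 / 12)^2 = -762866141 / 4140 + 55* sqrt(3) / 391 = -184266.94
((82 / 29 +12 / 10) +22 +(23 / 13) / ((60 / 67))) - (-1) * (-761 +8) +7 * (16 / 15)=-5410177 / 7540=-717.53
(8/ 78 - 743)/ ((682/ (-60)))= 289730/ 4433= 65.36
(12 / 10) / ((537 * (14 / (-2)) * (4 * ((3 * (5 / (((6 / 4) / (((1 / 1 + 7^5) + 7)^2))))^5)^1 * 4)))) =-1 / 111813633344887689028277990675449368632812500000000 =-0.00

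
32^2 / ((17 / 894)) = 915456 / 17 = 53850.35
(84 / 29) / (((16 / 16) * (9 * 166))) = 14 / 7221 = 0.00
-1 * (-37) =37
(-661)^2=436921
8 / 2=4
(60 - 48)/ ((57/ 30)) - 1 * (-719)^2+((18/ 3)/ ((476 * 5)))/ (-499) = -5832484359647/ 11282390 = -516954.68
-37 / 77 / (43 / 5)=-185 / 3311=-0.06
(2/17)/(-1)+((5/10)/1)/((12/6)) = 9/68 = 0.13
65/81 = 0.80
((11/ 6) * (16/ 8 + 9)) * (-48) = -968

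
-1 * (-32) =32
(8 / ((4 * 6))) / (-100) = -1 / 300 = -0.00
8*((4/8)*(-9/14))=-18/7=-2.57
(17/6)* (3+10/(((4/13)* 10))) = 425/24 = 17.71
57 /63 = 19 /21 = 0.90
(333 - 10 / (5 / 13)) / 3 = 307 / 3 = 102.33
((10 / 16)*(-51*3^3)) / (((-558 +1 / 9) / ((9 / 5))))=111537 / 40168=2.78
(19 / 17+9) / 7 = 172 / 119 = 1.45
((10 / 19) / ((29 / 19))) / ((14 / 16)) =80 / 203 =0.39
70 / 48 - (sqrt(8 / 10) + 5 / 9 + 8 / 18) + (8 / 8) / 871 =9605 / 20904 - 2 * sqrt(5) / 5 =-0.43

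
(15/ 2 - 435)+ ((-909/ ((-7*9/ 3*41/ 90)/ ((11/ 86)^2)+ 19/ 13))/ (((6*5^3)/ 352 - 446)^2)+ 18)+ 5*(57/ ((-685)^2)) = -6455580355272494360790093/ 15764566679173589175370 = -409.50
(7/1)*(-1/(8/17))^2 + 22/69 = 140995/4416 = 31.93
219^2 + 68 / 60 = 719432 / 15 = 47962.13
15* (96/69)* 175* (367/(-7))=-4404000/23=-191478.26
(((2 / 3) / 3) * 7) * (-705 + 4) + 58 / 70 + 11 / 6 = -685303 / 630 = -1087.78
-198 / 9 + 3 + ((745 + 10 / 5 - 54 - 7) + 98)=765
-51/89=-0.57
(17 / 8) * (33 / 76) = 561 / 608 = 0.92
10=10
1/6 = 0.17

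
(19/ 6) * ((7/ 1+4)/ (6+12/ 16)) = 418/ 81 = 5.16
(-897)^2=804609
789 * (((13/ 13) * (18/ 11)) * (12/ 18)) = 9468/ 11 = 860.73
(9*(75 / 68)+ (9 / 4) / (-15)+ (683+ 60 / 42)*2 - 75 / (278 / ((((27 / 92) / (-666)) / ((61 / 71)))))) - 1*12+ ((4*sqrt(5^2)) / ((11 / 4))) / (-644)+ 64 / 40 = 147693881352353 / 107945809840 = 1368.22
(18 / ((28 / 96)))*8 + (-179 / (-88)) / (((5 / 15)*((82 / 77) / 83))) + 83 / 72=40107677 / 41328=970.47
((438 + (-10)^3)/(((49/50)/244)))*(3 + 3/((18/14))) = -109702400/147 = -746274.83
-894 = -894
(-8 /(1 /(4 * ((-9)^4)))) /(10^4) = -13122 /625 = -21.00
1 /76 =0.01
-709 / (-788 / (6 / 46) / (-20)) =-10635 / 4531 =-2.35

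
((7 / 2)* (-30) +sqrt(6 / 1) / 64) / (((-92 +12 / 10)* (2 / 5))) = 2625 / 908 - 25* sqrt(6) / 58112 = 2.89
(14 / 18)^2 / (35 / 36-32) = -196 / 10053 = -0.02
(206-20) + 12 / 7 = 1314 / 7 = 187.71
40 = 40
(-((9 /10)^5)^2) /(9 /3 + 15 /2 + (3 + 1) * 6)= -1162261467 /115000000000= -0.01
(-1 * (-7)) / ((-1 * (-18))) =7 / 18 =0.39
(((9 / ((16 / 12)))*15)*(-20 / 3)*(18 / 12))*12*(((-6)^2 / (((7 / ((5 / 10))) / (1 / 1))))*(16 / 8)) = -437400 / 7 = -62485.71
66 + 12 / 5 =342 / 5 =68.40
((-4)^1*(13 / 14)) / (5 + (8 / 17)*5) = -442 / 875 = -0.51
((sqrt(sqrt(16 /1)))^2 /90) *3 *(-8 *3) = -16 /5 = -3.20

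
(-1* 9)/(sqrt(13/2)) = -3.53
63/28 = 9/4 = 2.25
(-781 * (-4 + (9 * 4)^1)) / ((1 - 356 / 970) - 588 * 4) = 12121120 / 1140413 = 10.63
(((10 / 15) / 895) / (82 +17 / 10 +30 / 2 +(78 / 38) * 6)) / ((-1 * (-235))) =76 / 2661831135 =0.00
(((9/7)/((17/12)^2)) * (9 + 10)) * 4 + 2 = 102542/2023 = 50.69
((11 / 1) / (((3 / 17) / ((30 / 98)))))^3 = 817400375 / 117649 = 6947.79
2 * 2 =4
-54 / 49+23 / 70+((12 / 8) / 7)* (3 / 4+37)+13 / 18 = 141791 / 17640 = 8.04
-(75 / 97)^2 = -5625 / 9409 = -0.60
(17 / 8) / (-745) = -17 / 5960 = -0.00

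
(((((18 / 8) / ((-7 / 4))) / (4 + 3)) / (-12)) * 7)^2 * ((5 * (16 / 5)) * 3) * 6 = 162 / 49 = 3.31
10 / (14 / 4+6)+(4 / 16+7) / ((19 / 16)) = 7.16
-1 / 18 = -0.06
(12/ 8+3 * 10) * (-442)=-13923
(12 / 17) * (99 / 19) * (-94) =-111672 / 323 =-345.73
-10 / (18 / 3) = -5 / 3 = -1.67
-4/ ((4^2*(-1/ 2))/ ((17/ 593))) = 17/ 1186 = 0.01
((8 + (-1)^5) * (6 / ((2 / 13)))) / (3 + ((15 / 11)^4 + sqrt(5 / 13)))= 38.57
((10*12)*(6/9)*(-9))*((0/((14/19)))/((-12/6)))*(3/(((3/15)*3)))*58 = 0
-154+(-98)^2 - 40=9410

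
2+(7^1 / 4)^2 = 81 / 16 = 5.06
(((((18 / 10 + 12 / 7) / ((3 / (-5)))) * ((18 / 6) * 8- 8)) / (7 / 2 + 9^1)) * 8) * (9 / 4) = -23616 / 175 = -134.95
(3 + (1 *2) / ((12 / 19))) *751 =27787 / 6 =4631.17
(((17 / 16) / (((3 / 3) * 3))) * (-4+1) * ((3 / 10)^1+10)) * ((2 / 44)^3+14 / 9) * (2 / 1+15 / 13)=-10702674071 / 199330560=-53.69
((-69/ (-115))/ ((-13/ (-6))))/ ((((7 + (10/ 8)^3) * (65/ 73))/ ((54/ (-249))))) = -504576/ 66978925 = -0.01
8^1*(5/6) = 20/3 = 6.67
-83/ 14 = -5.93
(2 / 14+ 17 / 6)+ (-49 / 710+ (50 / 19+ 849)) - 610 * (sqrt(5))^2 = -2195.46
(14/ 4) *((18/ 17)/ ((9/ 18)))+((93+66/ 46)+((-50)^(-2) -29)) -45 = 27.85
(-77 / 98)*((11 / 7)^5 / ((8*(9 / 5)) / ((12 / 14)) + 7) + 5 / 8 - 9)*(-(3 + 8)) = -15434780691 / 224003696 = -68.90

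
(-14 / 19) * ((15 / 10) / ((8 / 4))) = -0.55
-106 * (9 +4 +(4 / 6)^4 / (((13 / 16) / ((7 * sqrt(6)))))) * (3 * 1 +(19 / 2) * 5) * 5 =-347945 - 47962880 * sqrt(6) / 1053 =-459516.30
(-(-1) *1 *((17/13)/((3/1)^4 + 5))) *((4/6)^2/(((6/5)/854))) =72590/15093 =4.81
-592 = -592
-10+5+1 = -4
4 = 4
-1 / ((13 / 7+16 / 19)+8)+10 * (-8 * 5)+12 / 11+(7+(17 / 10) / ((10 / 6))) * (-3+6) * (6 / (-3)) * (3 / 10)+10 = -1578755927 / 3913250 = -403.44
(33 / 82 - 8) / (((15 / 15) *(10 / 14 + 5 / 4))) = -8722 / 2255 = -3.87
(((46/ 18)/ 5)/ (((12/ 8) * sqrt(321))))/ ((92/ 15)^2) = 5 * sqrt(321)/ 177192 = 0.00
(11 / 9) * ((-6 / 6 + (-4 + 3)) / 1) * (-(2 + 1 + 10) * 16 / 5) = 4576 / 45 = 101.69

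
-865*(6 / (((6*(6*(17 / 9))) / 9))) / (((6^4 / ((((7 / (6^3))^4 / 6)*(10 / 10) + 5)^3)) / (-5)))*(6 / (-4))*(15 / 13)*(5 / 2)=-2316282862878740401677427598398600625 / 1615981562029109185089851602501632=-1433.36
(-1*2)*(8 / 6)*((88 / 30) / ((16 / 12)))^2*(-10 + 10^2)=-5808 / 5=-1161.60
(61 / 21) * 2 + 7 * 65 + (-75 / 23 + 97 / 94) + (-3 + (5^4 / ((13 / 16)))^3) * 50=2270100030780354475 / 99748194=22758307090.56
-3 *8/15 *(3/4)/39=-2/65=-0.03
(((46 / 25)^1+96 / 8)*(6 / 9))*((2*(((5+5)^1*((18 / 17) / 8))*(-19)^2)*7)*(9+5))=73444728 / 85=864055.62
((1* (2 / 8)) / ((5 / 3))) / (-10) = -0.02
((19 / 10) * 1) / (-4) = -19 / 40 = -0.48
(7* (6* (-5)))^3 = -9261000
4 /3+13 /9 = 2.78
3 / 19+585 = 11118 / 19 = 585.16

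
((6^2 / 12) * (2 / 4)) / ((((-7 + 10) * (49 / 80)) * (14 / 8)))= 160 / 343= 0.47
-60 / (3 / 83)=-1660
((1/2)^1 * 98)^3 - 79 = 117570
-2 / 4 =-1 / 2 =-0.50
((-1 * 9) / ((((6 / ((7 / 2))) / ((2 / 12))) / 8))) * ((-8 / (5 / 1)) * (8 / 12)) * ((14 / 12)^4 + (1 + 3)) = 10619 / 243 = 43.70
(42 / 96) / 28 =1 / 64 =0.02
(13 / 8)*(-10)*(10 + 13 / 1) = -373.75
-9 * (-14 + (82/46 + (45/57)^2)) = 866394/8303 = 104.35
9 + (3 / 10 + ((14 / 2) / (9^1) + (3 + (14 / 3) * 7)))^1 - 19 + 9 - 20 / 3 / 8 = 1571 / 45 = 34.91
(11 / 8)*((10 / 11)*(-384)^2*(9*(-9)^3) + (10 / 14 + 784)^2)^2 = 224413401428724251522601 / 211288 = 1062120903358090622.86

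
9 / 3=3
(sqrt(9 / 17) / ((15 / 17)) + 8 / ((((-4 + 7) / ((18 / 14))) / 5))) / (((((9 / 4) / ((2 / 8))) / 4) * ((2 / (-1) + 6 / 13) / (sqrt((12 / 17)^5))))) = -9984 * sqrt(51) / 34391 - 416 * sqrt(3) / 7225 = -2.17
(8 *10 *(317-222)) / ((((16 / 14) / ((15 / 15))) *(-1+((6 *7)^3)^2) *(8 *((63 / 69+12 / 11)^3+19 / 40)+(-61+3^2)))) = 538459710250 / 7191361421457644509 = 0.00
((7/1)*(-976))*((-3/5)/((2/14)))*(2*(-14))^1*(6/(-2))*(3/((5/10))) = 72309888/5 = 14461977.60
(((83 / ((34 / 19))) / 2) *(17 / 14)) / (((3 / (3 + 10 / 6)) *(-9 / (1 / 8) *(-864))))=1577 / 2239488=0.00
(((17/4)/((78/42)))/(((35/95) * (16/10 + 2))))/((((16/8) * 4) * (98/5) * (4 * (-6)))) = -8075/17611776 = -0.00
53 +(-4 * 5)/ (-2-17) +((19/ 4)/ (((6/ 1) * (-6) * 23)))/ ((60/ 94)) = 102025753/ 1887840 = 54.04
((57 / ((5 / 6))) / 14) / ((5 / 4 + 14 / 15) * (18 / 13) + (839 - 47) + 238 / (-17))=4446 / 710731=0.01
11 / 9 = 1.22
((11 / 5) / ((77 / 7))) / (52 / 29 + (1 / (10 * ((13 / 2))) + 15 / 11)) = 4147 / 65774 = 0.06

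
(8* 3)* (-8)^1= -192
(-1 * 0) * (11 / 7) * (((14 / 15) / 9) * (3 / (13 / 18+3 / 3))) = 0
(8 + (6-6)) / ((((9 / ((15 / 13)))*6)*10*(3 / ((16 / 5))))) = 32 / 1755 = 0.02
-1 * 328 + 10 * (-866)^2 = 7499232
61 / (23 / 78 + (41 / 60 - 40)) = -47580 / 30437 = -1.56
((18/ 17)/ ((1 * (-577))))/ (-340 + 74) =0.00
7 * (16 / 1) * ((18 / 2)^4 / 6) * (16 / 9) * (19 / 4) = 1034208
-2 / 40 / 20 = -1 / 400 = -0.00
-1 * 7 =-7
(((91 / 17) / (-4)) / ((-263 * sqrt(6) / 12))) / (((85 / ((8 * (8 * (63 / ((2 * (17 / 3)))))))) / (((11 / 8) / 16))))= 189189 * sqrt(6) / 51684760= 0.01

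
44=44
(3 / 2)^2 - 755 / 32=-683 / 32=-21.34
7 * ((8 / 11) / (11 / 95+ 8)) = 5320 / 8481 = 0.63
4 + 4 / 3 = 5.33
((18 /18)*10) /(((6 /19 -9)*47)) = -38 /1551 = -0.02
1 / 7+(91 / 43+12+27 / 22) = 102551 / 6622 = 15.49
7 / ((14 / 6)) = 3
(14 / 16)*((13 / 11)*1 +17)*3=525 / 11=47.73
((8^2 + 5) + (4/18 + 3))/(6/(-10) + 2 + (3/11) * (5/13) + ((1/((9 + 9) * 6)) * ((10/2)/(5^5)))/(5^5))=2178515625000/45393750143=47.99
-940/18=-470/9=-52.22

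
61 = 61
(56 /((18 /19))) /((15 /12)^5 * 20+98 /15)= 680960 /778389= 0.87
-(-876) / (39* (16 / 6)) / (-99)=-73 / 858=-0.09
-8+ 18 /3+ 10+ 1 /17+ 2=171 /17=10.06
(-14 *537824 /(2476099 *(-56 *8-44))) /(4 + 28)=117649 /609120354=0.00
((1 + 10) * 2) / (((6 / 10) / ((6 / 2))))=110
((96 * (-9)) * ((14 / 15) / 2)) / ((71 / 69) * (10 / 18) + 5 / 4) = -5007744 / 22625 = -221.34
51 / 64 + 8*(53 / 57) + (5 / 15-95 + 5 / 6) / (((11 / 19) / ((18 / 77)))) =-91621547 / 3089856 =-29.65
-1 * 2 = -2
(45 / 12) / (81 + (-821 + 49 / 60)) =-225 / 44351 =-0.01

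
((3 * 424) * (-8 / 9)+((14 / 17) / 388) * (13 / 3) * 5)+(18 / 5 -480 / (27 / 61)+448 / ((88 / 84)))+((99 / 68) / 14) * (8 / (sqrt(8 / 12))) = -2912118289 / 1632510+99 * sqrt(6) / 238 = -1782.81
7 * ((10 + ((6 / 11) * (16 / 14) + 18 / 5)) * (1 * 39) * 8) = 1708512 / 55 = 31063.85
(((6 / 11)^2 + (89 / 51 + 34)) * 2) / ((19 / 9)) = 1334514 / 39083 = 34.15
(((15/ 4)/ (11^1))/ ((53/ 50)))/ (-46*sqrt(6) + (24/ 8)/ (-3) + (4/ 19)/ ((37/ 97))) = 27680625/ 2438641675558 - 1420850875*sqrt(6)/ 1219320837779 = -0.00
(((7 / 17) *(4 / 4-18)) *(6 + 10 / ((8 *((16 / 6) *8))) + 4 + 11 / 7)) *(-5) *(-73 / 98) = -7606965 / 25088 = -303.21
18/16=9/8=1.12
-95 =-95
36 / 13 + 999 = 1001.77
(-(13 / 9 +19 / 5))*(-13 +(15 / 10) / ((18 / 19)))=8083 / 135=59.87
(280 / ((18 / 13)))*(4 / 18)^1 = 3640 / 81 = 44.94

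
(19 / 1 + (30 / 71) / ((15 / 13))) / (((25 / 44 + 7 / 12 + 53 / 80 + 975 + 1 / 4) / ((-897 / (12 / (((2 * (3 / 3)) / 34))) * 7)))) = -0.61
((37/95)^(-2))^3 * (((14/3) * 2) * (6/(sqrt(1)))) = 16044.25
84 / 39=28 / 13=2.15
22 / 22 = 1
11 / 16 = 0.69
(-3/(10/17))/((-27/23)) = 391/90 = 4.34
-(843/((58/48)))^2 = -409333824/841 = -486722.74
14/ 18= 7/ 9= 0.78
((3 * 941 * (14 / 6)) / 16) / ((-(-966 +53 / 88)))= 72457 / 169910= 0.43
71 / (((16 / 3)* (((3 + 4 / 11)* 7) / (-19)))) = -44517 / 4144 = -10.74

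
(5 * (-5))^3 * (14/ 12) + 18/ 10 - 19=-547391/ 30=-18246.37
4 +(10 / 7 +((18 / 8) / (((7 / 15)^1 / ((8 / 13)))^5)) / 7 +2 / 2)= 336801665295 / 43682250157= 7.71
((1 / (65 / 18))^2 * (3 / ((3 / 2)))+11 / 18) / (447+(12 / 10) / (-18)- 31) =58139 / 31631730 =0.00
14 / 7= 2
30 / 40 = 3 / 4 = 0.75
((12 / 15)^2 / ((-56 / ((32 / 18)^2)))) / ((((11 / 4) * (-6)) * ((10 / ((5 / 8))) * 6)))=32 / 1403325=0.00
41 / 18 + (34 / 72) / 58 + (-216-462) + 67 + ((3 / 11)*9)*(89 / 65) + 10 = -296271587 / 497640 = -595.35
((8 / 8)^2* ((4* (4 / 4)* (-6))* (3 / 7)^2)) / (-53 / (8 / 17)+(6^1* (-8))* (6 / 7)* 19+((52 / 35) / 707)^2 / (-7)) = 16794926400 / 3407397046523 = 0.00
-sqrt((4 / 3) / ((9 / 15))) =-2 * sqrt(5) / 3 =-1.49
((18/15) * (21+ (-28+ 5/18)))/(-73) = 121/1095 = 0.11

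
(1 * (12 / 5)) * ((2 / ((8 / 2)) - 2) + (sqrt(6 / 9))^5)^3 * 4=-1714 / 45 + 107024 * sqrt(6) / 10935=-14.12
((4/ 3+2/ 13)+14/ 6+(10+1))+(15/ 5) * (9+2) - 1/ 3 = 1852/ 39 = 47.49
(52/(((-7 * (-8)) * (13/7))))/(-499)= -1/998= -0.00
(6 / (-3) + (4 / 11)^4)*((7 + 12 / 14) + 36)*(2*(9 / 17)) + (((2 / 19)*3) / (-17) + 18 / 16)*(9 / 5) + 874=1038026262197 / 1324132040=783.93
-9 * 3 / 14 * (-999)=26973 / 14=1926.64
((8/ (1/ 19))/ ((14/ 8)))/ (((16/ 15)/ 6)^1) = 3420/ 7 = 488.57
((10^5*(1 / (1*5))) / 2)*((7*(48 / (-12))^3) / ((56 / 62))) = -4960000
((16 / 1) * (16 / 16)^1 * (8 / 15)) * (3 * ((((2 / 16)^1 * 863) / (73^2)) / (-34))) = -6904 / 452965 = -0.02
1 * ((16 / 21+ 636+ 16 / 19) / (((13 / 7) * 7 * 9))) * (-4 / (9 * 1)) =-1017616 / 420147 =-2.42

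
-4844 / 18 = -2422 / 9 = -269.11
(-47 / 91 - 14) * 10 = -13210 / 91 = -145.16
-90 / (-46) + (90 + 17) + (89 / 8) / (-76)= 1521601 / 13984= 108.81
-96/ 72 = -4/ 3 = -1.33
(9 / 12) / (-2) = -3 / 8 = -0.38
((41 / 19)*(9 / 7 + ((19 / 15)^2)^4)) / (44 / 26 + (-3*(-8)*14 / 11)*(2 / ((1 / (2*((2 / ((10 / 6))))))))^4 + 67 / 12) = 3329033841500224 / 3162890157745381875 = 0.00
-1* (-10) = 10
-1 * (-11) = 11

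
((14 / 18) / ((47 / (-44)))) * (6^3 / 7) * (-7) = 7392 / 47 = 157.28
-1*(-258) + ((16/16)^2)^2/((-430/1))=110939/430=258.00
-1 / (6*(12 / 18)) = -1 / 4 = -0.25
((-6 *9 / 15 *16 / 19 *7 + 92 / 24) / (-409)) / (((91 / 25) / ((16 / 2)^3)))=12686080 / 2121483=5.98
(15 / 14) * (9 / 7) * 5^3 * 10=84375 / 49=1721.94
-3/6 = -1/2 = -0.50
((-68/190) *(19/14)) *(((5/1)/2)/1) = -17/14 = -1.21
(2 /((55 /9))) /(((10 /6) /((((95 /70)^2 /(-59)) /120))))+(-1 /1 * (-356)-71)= 18126566751 /63602000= 285.00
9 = 9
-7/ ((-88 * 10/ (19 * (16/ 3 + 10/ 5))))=133/ 120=1.11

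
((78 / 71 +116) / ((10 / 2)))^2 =69122596 / 126025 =548.48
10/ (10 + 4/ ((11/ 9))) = 55/ 73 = 0.75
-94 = -94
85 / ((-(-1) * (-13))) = -85 / 13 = -6.54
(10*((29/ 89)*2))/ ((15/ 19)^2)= 41876/ 4005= 10.46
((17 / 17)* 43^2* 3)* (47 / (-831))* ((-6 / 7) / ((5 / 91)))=6778434 / 1385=4894.18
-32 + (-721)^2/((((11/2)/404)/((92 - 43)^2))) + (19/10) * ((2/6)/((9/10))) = 27229383856361/297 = 91681427125.79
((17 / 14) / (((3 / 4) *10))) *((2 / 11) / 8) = 17 / 4620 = 0.00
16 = 16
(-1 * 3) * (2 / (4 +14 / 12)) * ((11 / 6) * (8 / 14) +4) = -1272 / 217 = -5.86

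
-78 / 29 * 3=-234 / 29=-8.07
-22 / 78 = -11 / 39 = -0.28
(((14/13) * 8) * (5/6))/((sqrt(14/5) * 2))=10 * sqrt(70)/39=2.15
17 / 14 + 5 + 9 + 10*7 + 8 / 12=85.88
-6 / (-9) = 2 / 3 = 0.67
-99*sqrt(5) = -221.37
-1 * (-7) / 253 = 7 / 253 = 0.03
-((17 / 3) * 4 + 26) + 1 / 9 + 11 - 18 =-500 / 9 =-55.56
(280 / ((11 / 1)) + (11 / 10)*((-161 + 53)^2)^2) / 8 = 1028869951 / 55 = 18706726.38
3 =3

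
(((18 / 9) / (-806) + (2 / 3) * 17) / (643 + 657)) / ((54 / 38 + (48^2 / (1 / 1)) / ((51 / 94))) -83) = 4424777 / 2114404866600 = 0.00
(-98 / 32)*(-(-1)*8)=-24.50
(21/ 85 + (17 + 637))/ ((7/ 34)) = 111222/ 35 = 3177.77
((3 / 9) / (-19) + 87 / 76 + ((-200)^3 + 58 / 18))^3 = -163846646808798091833669390625 / 320013504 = -511999164912734719575.05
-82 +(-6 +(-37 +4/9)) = -1121/9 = -124.56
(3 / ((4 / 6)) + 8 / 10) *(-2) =-53 / 5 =-10.60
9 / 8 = 1.12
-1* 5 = -5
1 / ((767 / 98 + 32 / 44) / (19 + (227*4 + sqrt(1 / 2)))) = 539*sqrt(2) / 9221 + 999306 / 9221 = 108.46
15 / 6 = 5 / 2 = 2.50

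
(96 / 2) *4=192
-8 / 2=-4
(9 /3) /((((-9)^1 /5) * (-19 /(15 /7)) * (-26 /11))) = -275 /3458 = -0.08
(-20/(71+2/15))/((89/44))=-1200/8633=-0.14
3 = 3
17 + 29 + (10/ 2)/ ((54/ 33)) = 883/ 18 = 49.06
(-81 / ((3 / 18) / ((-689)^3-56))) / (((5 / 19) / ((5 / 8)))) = 1510141403025 / 4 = 377535350756.25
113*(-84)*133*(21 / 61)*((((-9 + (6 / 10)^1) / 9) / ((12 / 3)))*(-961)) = -29723424402 / 305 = -97453850.50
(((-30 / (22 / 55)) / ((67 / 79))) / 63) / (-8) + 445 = 5010895 / 11256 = 445.18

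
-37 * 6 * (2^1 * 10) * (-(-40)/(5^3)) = -7104/5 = -1420.80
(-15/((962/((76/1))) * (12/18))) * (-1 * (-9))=-7695/481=-16.00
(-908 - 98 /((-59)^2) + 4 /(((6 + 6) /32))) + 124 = -8076214 /10443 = -773.36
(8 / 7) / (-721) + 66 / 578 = 164239 / 1458583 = 0.11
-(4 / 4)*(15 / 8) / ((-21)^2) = -5 / 1176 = -0.00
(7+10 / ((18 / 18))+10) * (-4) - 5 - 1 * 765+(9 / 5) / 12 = -17557 / 20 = -877.85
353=353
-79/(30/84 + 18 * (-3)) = 1106/751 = 1.47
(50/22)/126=25/1386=0.02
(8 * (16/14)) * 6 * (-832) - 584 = -323576/7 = -46225.14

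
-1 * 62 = -62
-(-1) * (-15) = -15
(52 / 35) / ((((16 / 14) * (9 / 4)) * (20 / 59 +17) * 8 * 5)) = 767 / 920700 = 0.00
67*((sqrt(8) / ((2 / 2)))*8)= 1516.04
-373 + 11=-362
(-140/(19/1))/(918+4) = -70/8759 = -0.01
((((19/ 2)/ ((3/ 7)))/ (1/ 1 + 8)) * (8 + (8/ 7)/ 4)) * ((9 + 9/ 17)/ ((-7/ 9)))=-29754/ 119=-250.03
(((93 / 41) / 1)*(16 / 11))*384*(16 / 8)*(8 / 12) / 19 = 761856 / 8569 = 88.91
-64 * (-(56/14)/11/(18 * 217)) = 128/21483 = 0.01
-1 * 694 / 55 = -694 / 55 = -12.62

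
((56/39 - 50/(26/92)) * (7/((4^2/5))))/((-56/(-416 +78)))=-111215/48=-2316.98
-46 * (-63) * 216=625968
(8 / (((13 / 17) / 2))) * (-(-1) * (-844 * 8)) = -1836544 / 13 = -141272.62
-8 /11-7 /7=-19 /11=-1.73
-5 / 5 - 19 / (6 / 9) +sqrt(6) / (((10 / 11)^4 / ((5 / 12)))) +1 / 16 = -471 / 16 +14641 * sqrt(6) / 24000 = -27.94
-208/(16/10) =-130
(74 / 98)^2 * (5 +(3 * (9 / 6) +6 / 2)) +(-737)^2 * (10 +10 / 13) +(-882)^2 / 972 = 1095636185561 / 187278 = 5850319.77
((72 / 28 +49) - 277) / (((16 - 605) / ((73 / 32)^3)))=306934413 / 67551232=4.54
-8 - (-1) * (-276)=-284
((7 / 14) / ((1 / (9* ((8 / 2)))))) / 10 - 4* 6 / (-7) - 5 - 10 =-342 / 35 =-9.77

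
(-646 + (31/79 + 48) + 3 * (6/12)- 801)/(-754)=220743/119132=1.85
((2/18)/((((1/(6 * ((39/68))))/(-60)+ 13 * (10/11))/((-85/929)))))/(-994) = 0.00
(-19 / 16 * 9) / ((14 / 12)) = -513 / 56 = -9.16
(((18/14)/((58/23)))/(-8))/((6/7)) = -69/928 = -0.07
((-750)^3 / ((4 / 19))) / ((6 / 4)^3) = -593750000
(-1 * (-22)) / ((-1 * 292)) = -11 / 146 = -0.08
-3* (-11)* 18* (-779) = -462726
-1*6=-6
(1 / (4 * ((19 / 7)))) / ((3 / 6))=7 / 38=0.18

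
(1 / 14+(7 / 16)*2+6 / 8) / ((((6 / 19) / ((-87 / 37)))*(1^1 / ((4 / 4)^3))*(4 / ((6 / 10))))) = -31407 / 16576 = -1.89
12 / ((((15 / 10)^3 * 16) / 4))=8 / 9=0.89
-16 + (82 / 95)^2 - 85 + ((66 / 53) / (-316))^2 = -63448143300451 / 632867980900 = -100.25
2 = 2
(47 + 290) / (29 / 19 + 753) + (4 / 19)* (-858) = -49079495 / 272384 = -180.18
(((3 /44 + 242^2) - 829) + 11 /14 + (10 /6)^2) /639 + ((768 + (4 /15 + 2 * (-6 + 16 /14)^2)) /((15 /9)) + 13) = 183702175589 /309978900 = 592.63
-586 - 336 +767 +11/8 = -1229/8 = -153.62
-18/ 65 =-0.28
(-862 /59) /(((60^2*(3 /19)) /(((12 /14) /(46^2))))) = -8189 /786517200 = -0.00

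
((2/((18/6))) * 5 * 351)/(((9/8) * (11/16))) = 16640/11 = 1512.73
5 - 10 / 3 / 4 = 25 / 6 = 4.17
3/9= 1/3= 0.33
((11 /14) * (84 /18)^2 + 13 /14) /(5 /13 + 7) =29549 /12096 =2.44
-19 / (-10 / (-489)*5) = -9291 / 50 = -185.82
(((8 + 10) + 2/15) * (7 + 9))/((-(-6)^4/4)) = -0.90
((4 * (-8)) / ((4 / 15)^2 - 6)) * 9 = 32400 / 667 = 48.58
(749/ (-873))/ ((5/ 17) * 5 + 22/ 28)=-178262/ 468801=-0.38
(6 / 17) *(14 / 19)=84 / 323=0.26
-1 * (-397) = 397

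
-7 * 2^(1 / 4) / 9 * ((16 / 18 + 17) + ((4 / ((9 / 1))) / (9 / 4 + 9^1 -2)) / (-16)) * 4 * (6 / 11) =-333536 * 2^(1 / 4) / 10989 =-36.09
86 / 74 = 43 / 37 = 1.16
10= 10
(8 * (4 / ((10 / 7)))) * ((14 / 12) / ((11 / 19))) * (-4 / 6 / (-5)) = 14896 / 2475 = 6.02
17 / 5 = 3.40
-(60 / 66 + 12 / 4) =-43 / 11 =-3.91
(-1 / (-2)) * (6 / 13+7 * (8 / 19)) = 421 / 247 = 1.70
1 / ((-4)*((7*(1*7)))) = -1 / 196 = -0.01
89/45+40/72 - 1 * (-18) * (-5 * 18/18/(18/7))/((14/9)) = -599/30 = -19.97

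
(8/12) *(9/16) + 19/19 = 11/8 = 1.38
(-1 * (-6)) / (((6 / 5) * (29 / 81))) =405 / 29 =13.97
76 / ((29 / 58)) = 152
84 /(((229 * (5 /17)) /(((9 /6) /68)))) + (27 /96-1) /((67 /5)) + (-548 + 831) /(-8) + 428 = 963783121 /2454880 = 392.60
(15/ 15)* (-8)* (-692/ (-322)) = -17.19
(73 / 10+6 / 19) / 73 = 1447 / 13870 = 0.10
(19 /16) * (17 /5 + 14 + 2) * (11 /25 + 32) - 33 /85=25396241 /34000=746.95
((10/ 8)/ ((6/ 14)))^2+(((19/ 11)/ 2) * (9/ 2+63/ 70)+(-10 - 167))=-1297529/ 7920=-163.83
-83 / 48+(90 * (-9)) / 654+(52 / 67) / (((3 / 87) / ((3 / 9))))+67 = 8358697 / 116848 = 71.53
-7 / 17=-0.41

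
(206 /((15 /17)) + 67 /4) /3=15013 /180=83.41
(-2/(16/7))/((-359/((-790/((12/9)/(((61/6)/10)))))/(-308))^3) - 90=357635540461942289/2961169856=120775084.80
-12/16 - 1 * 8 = -35/4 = -8.75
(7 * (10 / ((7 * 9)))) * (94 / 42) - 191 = -35629 / 189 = -188.51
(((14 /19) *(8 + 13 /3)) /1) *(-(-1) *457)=236726 /57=4153.09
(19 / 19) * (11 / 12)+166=2003 / 12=166.92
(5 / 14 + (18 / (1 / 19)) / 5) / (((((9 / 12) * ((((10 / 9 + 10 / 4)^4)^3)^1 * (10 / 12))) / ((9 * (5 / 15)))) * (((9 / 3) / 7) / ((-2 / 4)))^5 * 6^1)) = -3438363807245074176 / 142200226577642822265625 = -0.00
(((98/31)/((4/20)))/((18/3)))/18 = 245/1674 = 0.15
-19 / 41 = -0.46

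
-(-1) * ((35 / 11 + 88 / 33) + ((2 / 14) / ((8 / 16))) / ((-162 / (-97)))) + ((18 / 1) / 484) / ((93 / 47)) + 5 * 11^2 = 2599133525 / 4253634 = 611.04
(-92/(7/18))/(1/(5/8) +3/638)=-5282640/35833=-147.42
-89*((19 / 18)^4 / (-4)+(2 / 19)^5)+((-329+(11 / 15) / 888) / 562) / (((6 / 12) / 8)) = 986644630884223979 / 54050045615674560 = 18.25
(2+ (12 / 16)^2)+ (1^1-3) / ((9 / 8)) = 113 / 144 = 0.78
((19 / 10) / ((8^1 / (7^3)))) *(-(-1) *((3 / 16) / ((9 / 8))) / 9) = 6517 / 4320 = 1.51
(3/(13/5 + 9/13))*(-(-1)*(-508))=-49530/107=-462.90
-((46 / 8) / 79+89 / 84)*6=-3757 / 553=-6.79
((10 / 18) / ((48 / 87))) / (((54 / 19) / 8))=2755 / 972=2.83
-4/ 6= -2/ 3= -0.67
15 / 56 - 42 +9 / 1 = -1833 / 56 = -32.73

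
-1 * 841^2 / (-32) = 707281 / 32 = 22102.53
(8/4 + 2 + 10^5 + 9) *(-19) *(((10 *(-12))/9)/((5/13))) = 197625688/3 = 65875229.33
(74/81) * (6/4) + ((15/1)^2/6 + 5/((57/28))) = 42401/1026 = 41.33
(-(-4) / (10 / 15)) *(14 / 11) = 84 / 11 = 7.64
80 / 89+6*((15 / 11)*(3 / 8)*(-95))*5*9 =-51360605 / 3916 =-13115.58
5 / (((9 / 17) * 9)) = 85 / 81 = 1.05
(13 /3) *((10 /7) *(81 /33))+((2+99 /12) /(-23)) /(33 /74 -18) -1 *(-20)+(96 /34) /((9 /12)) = 3049320245 /78217986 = 38.98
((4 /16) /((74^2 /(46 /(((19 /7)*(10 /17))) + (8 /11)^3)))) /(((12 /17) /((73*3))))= 4581259467 /11078605120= 0.41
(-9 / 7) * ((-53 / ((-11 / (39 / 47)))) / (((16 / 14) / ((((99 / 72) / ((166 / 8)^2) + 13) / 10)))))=-1666438137 / 284929040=-5.85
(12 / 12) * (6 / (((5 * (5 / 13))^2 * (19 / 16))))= 16224 / 11875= 1.37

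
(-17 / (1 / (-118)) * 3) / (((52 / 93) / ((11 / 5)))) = 3078207 / 130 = 23678.52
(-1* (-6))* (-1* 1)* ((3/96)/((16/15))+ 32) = -49197/256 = -192.18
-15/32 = -0.47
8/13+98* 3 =3830/13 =294.62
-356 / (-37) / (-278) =-178 / 5143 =-0.03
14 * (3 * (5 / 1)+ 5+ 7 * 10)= 1260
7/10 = 0.70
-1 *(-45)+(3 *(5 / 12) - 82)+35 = -0.75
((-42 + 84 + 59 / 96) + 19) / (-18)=-5915 / 1728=-3.42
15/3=5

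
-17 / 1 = -17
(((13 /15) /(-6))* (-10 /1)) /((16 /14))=91 /72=1.26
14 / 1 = 14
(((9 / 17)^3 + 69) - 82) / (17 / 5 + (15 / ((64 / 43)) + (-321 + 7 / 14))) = 20204800 / 482687511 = 0.04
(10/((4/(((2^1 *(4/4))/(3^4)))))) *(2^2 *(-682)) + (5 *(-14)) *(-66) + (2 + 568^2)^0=360661/81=4452.60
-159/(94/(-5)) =795/94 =8.46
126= 126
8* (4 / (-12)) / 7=-8 / 21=-0.38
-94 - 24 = -118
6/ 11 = 0.55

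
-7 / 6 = -1.17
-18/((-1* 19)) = 18/19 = 0.95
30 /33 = 10 /11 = 0.91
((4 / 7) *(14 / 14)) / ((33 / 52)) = 0.90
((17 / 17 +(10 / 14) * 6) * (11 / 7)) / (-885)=-0.01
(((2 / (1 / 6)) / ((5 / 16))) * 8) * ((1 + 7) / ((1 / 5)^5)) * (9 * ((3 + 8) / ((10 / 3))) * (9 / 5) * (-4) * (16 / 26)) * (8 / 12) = -8758886400 / 13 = -673760492.31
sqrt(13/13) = 1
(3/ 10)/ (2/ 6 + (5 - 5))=9/ 10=0.90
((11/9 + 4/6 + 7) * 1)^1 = 80/9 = 8.89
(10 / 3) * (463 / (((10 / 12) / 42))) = 77784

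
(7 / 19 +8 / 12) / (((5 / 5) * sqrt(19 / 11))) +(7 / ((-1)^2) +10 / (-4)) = 59 * sqrt(209) / 1083 +9 / 2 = 5.29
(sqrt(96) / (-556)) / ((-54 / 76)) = 38 * sqrt(6) / 3753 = 0.02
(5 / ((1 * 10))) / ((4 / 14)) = 7 / 4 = 1.75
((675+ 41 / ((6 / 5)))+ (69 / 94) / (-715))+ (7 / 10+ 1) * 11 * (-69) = -117174121 / 201630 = -581.13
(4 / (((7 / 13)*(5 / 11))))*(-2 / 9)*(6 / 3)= -2288 / 315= -7.26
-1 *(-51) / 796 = 51 / 796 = 0.06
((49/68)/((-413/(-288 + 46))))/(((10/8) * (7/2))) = 484/5015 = 0.10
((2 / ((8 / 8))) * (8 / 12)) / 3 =4 / 9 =0.44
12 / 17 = 0.71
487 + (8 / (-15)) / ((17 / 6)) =41379 / 85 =486.81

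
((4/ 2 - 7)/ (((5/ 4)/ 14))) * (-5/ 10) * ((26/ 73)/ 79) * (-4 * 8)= -23296/ 5767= -4.04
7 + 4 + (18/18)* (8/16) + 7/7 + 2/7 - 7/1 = 81/14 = 5.79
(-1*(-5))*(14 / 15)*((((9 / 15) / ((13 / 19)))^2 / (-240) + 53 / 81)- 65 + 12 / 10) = -12102230861 / 41067000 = -294.69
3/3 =1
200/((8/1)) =25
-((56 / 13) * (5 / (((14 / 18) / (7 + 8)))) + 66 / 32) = -86829 / 208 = -417.45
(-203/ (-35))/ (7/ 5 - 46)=-29/ 223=-0.13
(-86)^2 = 7396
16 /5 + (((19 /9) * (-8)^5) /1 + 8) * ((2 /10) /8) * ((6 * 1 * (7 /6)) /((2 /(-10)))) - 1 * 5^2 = 2722544 /45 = 60500.98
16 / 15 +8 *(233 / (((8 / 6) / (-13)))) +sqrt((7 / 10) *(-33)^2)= -272594 / 15 +33 *sqrt(70) / 10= -18145.32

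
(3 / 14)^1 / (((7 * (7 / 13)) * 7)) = 39 / 4802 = 0.01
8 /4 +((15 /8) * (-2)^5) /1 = -58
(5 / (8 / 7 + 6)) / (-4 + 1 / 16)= -8 / 45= -0.18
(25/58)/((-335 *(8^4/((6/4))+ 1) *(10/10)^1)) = -3/6369154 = -0.00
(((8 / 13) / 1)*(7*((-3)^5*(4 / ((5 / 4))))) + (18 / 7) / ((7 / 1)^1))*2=-21335004 / 3185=-6698.59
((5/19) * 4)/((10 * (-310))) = -1/2945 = -0.00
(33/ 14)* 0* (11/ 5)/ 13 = 0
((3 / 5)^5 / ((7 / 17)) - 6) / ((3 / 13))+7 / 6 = -3151969 / 131250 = -24.02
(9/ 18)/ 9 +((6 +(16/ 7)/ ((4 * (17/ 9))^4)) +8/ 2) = 846627905/ 84189168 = 10.06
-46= -46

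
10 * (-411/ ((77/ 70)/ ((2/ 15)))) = -5480/ 11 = -498.18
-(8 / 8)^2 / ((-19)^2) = -0.00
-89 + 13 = -76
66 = 66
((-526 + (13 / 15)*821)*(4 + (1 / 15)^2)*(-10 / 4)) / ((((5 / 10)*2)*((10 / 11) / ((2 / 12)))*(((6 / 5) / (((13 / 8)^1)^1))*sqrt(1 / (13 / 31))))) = -358570069*sqrt(403) / 24105600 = -298.61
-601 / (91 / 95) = -57095 / 91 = -627.42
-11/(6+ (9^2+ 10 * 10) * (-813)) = 1/13377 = 0.00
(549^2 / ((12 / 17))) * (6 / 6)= 1707939 / 4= 426984.75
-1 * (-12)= 12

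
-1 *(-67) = 67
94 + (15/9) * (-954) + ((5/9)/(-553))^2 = -37056711359/24770529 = -1496.00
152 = 152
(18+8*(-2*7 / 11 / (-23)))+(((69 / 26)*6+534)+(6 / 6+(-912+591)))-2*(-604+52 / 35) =1453.39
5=5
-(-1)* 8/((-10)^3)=-1/125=-0.01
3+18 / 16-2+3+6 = 89 / 8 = 11.12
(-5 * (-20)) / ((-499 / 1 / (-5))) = 500 / 499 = 1.00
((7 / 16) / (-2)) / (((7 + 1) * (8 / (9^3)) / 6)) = -14.95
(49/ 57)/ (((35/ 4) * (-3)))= -28/ 855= -0.03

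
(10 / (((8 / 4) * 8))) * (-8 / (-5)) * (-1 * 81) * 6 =-486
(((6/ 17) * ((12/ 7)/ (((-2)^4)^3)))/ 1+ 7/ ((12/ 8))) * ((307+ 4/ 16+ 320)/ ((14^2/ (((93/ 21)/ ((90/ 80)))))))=58.79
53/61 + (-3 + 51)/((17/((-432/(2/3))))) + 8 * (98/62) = -58383229/32147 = -1816.13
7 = 7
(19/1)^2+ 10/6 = 362.67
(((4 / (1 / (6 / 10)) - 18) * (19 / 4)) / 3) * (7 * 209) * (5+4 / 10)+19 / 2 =-4878136 / 25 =-195125.44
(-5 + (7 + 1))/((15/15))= 3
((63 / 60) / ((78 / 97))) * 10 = 679 / 52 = 13.06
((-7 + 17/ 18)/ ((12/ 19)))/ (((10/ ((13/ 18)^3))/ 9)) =-4549987/ 1399680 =-3.25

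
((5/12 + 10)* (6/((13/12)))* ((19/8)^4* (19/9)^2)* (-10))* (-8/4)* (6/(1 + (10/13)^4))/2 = 64599875348125/177689088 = 363555.67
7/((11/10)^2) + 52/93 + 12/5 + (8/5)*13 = 1662308/56265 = 29.54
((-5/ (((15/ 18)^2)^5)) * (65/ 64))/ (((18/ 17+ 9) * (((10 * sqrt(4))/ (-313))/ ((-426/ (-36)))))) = 21481951842/ 37109375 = 578.88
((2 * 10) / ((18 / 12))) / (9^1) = 40 / 27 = 1.48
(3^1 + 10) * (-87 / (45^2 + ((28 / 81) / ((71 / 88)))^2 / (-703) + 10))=-26296906677093 / 47315825129309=-0.56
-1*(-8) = 8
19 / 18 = 1.06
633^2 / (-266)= -400689 / 266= -1506.35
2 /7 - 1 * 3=-19 /7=-2.71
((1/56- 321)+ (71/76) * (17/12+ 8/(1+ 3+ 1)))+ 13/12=-10121213/31920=-317.08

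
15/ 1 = 15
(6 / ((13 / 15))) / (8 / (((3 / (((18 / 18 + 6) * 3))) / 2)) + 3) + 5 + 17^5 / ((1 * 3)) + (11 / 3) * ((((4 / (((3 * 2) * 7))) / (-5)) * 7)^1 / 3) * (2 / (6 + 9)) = 286565689694 / 605475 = 473290.71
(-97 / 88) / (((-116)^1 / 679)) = 65863 / 10208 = 6.45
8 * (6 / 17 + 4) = 592 / 17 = 34.82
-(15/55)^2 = -9/121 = -0.07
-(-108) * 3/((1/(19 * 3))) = 18468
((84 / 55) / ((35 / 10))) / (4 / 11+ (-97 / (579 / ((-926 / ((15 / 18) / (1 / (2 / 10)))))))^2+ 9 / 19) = 0.00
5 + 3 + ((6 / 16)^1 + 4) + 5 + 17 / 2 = 207 / 8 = 25.88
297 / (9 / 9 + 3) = 74.25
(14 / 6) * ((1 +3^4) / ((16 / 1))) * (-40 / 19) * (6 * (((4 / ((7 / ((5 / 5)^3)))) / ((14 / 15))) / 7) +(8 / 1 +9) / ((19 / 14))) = -17436070 / 53067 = -328.57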